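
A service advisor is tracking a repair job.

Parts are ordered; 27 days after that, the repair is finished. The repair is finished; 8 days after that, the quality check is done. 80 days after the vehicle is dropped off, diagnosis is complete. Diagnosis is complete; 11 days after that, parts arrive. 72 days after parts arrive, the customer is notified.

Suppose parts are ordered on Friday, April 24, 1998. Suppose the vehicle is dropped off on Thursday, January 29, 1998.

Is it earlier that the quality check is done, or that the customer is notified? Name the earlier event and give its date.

The quality check is done — Friday, May 29, 1998

Parts are ordered: Apr 24, 1998.
The repair is finished: Apr 24, 1998 + 27 days = May 21, 1998.
The quality check is done: May 21, 1998 + 8 days = May 29, 1998.
The vehicle is dropped off: Jan 29, 1998.
Diagnosis is complete: Jan 29, 1998 + 80 days = Apr 19, 1998.
Parts arrive: Apr 19, 1998 + 11 days = Apr 30, 1998.
The customer is notified: Apr 30, 1998 + 72 days = Jul 11, 1998.
Comparing: the quality check is done on May 29, 1998 vs the customer is notified on Jul 11, 1998. Earlier: the quality check is done.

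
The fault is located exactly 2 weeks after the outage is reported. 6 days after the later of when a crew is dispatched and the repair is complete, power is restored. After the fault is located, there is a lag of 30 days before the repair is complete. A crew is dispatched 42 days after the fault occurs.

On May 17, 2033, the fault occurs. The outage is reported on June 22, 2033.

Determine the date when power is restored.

The fault occurs: May 17, 2033.
A crew is dispatched: May 17, 2033 + 42 days = Jun 28, 2033.
The outage is reported: Jun 22, 2033.
The fault is located: Jun 22, 2033 + 2 weeks = Jul 6, 2033.
The repair is complete: Jul 6, 2033 + 30 days = Aug 5, 2033.
Both prerequisites met — a crew is dispatched (Jun 28, 2033), the repair is complete (Aug 5, 2033); the later is Aug 5, 2033.
Power is restored: Aug 5, 2033 + 6 days = Aug 11, 2033.

August 11, 2033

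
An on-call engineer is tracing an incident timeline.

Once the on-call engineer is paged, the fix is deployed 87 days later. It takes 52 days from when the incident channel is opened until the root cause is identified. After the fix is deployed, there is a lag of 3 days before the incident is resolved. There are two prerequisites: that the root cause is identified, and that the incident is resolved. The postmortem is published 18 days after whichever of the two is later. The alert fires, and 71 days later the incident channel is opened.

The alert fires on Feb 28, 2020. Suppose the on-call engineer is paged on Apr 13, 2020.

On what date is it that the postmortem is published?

Jul 30, 2020

The alert fires: Feb 28, 2020.
The incident channel is opened: Feb 28, 2020 + 71 days = May 9, 2020.
The root cause is identified: May 9, 2020 + 52 days = Jun 30, 2020.
The on-call engineer is paged: Apr 13, 2020.
The fix is deployed: Apr 13, 2020 + 87 days = Jul 9, 2020.
The incident is resolved: Jul 9, 2020 + 3 days = Jul 12, 2020.
Both prerequisites met — the root cause is identified (Jun 30, 2020), the incident is resolved (Jul 12, 2020); the later is Jul 12, 2020.
The postmortem is published: Jul 12, 2020 + 18 days = Jul 30, 2020.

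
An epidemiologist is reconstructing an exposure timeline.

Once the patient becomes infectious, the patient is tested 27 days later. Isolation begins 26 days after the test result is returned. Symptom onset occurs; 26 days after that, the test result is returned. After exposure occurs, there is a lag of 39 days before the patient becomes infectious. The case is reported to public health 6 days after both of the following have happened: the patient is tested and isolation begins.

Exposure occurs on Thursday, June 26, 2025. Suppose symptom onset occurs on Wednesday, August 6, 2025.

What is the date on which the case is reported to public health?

Friday, October 3, 2025

Exposure occurs: Jun 26, 2025.
The patient becomes infectious: Jun 26, 2025 + 39 days = Aug 4, 2025.
The patient is tested: Aug 4, 2025 + 27 days = Aug 31, 2025.
Symptom onset occurs: Aug 6, 2025.
The test result is returned: Aug 6, 2025 + 26 days = Sep 1, 2025.
Isolation begins: Sep 1, 2025 + 26 days = Sep 27, 2025.
Both prerequisites met — the patient is tested (Aug 31, 2025), isolation begins (Sep 27, 2025); the later is Sep 27, 2025.
The case is reported to public health: Sep 27, 2025 + 6 days = Oct 3, 2025.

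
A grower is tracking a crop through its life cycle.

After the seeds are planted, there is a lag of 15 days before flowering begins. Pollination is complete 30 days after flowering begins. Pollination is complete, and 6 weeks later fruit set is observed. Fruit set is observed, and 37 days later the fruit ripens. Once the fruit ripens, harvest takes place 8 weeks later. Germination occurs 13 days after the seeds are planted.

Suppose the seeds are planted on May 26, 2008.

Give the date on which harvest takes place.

The seeds are planted: May 26, 2008.
Flowering begins: May 26, 2008 + 15 days = Jun 10, 2008.
Pollination is complete: Jun 10, 2008 + 30 days = Jul 10, 2008.
Fruit set is observed: Jul 10, 2008 + 6 weeks = Aug 21, 2008.
The fruit ripens: Aug 21, 2008 + 37 days = Sep 27, 2008.
Harvest takes place: Sep 27, 2008 + 8 weeks = Nov 22, 2008.

November 22, 2008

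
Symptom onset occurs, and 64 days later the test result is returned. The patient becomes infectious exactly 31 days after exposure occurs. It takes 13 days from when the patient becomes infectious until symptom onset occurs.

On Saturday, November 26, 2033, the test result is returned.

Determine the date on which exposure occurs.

Wednesday, August 10, 2033

The test result is returned: Nov 26, 2033.
Symptom onset occurs: Nov 26, 2033 − 64 days = Sep 23, 2033.
The patient becomes infectious: Sep 23, 2033 − 13 days = Sep 10, 2033.
Exposure occurs: Sep 10, 2033 − 31 days = Aug 10, 2033.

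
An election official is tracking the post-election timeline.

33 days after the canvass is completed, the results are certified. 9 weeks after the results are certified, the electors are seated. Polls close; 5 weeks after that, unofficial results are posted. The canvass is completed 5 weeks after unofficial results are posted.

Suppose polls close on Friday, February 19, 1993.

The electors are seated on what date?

Wednesday, August 4, 1993

Polls close: Feb 19, 1993.
Unofficial results are posted: Feb 19, 1993 + 5 weeks = Mar 26, 1993.
The canvass is completed: Mar 26, 1993 + 5 weeks = Apr 30, 1993.
The results are certified: Apr 30, 1993 + 33 days = Jun 2, 1993.
The electors are seated: Jun 2, 1993 + 9 weeks = Aug 4, 1993.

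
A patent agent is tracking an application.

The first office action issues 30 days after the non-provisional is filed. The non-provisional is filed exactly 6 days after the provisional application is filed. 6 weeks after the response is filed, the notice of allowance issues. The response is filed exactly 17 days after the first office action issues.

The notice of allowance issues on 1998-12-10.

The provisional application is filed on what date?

The notice of allowance issues: Dec 10, 1998.
The response is filed: Dec 10, 1998 − 6 weeks = Oct 29, 1998.
The first office action issues: Oct 29, 1998 − 17 days = Oct 12, 1998.
The non-provisional is filed: Oct 12, 1998 − 30 days = Sep 12, 1998.
The provisional application is filed: Sep 12, 1998 − 6 days = Sep 6, 1998.

1998-09-06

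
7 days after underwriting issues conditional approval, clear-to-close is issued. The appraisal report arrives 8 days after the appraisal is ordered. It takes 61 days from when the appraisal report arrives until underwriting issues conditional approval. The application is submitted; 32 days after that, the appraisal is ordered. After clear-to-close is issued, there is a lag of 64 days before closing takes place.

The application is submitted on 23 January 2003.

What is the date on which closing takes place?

The application is submitted: Jan 23, 2003.
The appraisal is ordered: Jan 23, 2003 + 32 days = Feb 24, 2003.
The appraisal report arrives: Feb 24, 2003 + 8 days = Mar 4, 2003.
Underwriting issues conditional approval: Mar 4, 2003 + 61 days = May 4, 2003.
Clear-to-close is issued: May 4, 2003 + 7 days = May 11, 2003.
Closing takes place: May 11, 2003 + 64 days = Jul 14, 2003.

14 July 2003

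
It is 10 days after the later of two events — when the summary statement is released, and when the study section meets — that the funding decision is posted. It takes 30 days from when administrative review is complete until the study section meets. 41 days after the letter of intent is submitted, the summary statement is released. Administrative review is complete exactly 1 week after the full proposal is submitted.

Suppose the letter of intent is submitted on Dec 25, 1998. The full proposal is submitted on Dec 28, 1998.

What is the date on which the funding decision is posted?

The letter of intent is submitted: Dec 25, 1998.
The summary statement is released: Dec 25, 1998 + 41 days = Feb 4, 1999.
The full proposal is submitted: Dec 28, 1998.
Administrative review is complete: Dec 28, 1998 + 1 week = Jan 4, 1999.
The study section meets: Jan 4, 1999 + 30 days = Feb 3, 1999.
Both prerequisites met — the summary statement is released (Feb 4, 1999), the study section meets (Feb 3, 1999); the later is Feb 4, 1999.
The funding decision is posted: Feb 4, 1999 + 10 days = Feb 14, 1999.

Feb 14, 1999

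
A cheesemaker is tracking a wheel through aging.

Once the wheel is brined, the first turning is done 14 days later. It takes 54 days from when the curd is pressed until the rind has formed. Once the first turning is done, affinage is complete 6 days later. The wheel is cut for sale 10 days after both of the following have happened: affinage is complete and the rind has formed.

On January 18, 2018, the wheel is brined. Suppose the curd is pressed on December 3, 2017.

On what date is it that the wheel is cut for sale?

February 17, 2018

The wheel is brined: Jan 18, 2018.
The first turning is done: Jan 18, 2018 + 14 days = Feb 1, 2018.
Affinage is complete: Feb 1, 2018 + 6 days = Feb 7, 2018.
The curd is pressed: Dec 3, 2017.
The rind has formed: Dec 3, 2017 + 54 days = Jan 26, 2018.
Both prerequisites met — affinage is complete (Feb 7, 2018), the rind has formed (Jan 26, 2018); the later is Feb 7, 2018.
The wheel is cut for sale: Feb 7, 2018 + 10 days = Feb 17, 2018.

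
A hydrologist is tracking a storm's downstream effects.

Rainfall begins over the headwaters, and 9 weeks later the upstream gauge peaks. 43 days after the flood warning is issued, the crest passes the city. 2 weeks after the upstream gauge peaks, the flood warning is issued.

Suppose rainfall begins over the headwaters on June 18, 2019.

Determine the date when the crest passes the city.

Rainfall begins over the headwaters: Jun 18, 2019.
The upstream gauge peaks: Jun 18, 2019 + 9 weeks = Aug 20, 2019.
The flood warning is issued: Aug 20, 2019 + 2 weeks = Sep 3, 2019.
The crest passes the city: Sep 3, 2019 + 43 days = Oct 16, 2019.

October 16, 2019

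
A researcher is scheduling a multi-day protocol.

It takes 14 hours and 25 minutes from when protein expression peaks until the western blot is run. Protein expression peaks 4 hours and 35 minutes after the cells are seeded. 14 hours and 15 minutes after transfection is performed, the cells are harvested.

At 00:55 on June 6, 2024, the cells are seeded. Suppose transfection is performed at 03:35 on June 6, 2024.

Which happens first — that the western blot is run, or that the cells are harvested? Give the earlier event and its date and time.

The cells are harvested — 17:50 on June 6, 2024

The cells are seeded: 00:55 Jun 6, 2024.
Protein expression peaks: 00:55 Jun 6, 2024 + 4h35m = 05:30 Jun 6, 2024.
The western blot is run: 05:30 Jun 6, 2024 + 14h25m = 19:55 Jun 6, 2024.
Transfection is performed: 03:35 Jun 6, 2024.
The cells are harvested: 03:35 Jun 6, 2024 + 14h15m = 17:50 Jun 6, 2024.
Comparing: the western blot is run at 19:55 Jun 6, 2024 vs the cells are harvested at 17:50 Jun 6, 2024. Earlier: the cells are harvested.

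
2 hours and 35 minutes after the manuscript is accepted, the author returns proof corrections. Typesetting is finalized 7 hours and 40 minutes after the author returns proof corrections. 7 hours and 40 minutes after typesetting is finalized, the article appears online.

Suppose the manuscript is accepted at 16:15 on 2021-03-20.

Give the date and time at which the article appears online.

The manuscript is accepted: 16:15 Mar 20, 2021.
The author returns proof corrections: 16:15 Mar 20, 2021 + 2h35m = 18:50 Mar 20, 2021.
Typesetting is finalized: 18:50 Mar 20, 2021 + 7h40m = 02:30 Mar 21, 2021.
The article appears online: 02:30 Mar 21, 2021 + 7h40m = 10:10 Mar 21, 2021.

10:10 on 2021-03-21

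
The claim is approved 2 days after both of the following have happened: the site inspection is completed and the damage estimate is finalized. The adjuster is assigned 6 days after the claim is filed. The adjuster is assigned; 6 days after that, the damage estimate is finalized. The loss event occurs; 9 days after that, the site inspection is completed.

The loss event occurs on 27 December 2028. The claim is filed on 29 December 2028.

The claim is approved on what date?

12 January 2029

The loss event occurs: Dec 27, 2028.
The site inspection is completed: Dec 27, 2028 + 9 days = Jan 5, 2029.
The claim is filed: Dec 29, 2028.
The adjuster is assigned: Dec 29, 2028 + 6 days = Jan 4, 2029.
The damage estimate is finalized: Jan 4, 2029 + 6 days = Jan 10, 2029.
Both prerequisites met — the site inspection is completed (Jan 5, 2029), the damage estimate is finalized (Jan 10, 2029); the later is Jan 10, 2029.
The claim is approved: Jan 10, 2029 + 2 days = Jan 12, 2029.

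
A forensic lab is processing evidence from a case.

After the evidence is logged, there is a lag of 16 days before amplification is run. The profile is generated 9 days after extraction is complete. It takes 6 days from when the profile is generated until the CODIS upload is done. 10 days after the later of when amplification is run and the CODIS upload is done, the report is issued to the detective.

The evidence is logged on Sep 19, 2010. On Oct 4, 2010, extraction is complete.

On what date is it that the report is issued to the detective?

Oct 29, 2010

The evidence is logged: Sep 19, 2010.
Amplification is run: Sep 19, 2010 + 16 days = Oct 5, 2010.
Extraction is complete: Oct 4, 2010.
The profile is generated: Oct 4, 2010 + 9 days = Oct 13, 2010.
The CODIS upload is done: Oct 13, 2010 + 6 days = Oct 19, 2010.
Both prerequisites met — amplification is run (Oct 5, 2010), the CODIS upload is done (Oct 19, 2010); the later is Oct 19, 2010.
The report is issued to the detective: Oct 19, 2010 + 10 days = Oct 29, 2010.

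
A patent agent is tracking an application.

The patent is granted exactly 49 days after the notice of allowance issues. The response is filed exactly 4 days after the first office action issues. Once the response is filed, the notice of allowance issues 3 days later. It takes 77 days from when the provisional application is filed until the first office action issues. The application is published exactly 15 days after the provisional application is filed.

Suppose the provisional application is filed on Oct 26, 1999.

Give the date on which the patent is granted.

The provisional application is filed: Oct 26, 1999.
The first office action issues: Oct 26, 1999 + 77 days = Jan 11, 2000.
The response is filed: Jan 11, 2000 + 4 days = Jan 15, 2000.
The notice of allowance issues: Jan 15, 2000 + 3 days = Jan 18, 2000.
The patent is granted: Jan 18, 2000 + 49 days = Mar 7, 2000.

Mar 7, 2000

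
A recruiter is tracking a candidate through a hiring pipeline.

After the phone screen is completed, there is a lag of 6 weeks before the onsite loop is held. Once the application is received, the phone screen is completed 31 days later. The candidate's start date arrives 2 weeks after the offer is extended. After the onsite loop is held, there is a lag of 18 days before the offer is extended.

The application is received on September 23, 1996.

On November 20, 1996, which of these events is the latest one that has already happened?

The phone screen is completed

The application is received: Sep 23, 1996.
The phone screen is completed: Sep 23, 1996 + 31 days = Oct 24, 1996.
The onsite loop is held: Oct 24, 1996 + 6 weeks = Dec 5, 1996.
The offer is extended: Dec 5, 1996 + 18 days = Dec 23, 1996.
The candidate's start date arrives: Dec 23, 1996 + 2 weeks = Jan 6, 1997.
Nov 20, 1996 falls between when the phone screen is completed (Oct 24, 1996) and when the onsite loop is held (Dec 5, 1996).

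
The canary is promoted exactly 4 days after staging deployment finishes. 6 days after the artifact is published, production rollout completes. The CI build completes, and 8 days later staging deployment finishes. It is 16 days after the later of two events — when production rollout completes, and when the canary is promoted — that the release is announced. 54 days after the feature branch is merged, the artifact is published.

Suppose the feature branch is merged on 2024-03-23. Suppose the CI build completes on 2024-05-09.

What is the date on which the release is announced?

The feature branch is merged: Mar 23, 2024.
The artifact is published: Mar 23, 2024 + 54 days = May 16, 2024.
Production rollout completes: May 16, 2024 + 6 days = May 22, 2024.
The CI build completes: May 9, 2024.
Staging deployment finishes: May 9, 2024 + 8 days = May 17, 2024.
The canary is promoted: May 17, 2024 + 4 days = May 21, 2024.
Both prerequisites met — production rollout completes (May 22, 2024), the canary is promoted (May 21, 2024); the later is May 22, 2024.
The release is announced: May 22, 2024 + 16 days = Jun 7, 2024.

2024-06-07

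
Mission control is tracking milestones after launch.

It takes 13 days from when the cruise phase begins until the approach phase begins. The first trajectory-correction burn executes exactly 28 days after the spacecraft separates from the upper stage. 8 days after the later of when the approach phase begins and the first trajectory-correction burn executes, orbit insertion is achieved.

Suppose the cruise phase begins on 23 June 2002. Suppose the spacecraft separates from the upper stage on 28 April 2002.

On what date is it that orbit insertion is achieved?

14 July 2002

The cruise phase begins: Jun 23, 2002.
The approach phase begins: Jun 23, 2002 + 13 days = Jul 6, 2002.
The spacecraft separates from the upper stage: Apr 28, 2002.
The first trajectory-correction burn executes: Apr 28, 2002 + 28 days = May 26, 2002.
Both prerequisites met — the approach phase begins (Jul 6, 2002), the first trajectory-correction burn executes (May 26, 2002); the later is Jul 6, 2002.
Orbit insertion is achieved: Jul 6, 2002 + 8 days = Jul 14, 2002.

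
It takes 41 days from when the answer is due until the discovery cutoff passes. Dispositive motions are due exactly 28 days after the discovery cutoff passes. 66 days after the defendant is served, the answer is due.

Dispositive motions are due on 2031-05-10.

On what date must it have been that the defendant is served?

Dispositive motions are due: May 10, 2031.
The discovery cutoff passes: May 10, 2031 − 28 days = Apr 12, 2031.
The answer is due: Apr 12, 2031 − 41 days = Mar 2, 2031.
The defendant is served: Mar 2, 2031 − 66 days = Dec 26, 2030.

2030-12-26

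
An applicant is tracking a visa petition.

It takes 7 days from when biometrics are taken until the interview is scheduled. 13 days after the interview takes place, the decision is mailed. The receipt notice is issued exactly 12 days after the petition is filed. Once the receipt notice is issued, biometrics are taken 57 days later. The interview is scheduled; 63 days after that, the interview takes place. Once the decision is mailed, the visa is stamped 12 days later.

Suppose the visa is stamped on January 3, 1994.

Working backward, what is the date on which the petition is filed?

July 23, 1993

The visa is stamped: Jan 3, 1994.
The decision is mailed: Jan 3, 1994 − 12 days = Dec 22, 1993.
The interview takes place: Dec 22, 1993 − 13 days = Dec 9, 1993.
The interview is scheduled: Dec 9, 1993 − 63 days = Oct 7, 1993.
Biometrics are taken: Oct 7, 1993 − 7 days = Sep 30, 1993.
The receipt notice is issued: Sep 30, 1993 − 57 days = Aug 4, 1993.
The petition is filed: Aug 4, 1993 − 12 days = Jul 23, 1993.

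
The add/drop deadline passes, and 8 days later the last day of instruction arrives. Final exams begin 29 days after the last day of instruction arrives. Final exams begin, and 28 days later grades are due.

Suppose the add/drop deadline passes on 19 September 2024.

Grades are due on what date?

23 November 2024

The add/drop deadline passes: Sep 19, 2024.
The last day of instruction arrives: Sep 19, 2024 + 8 days = Sep 27, 2024.
Final exams begin: Sep 27, 2024 + 29 days = Oct 26, 2024.
Grades are due: Oct 26, 2024 + 28 days = Nov 23, 2024.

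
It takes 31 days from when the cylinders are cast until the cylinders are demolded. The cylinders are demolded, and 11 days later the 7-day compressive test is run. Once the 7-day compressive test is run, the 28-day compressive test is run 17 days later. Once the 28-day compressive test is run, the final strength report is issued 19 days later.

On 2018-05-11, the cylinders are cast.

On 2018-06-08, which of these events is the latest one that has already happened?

The cylinders are cast

The cylinders are cast: May 11, 2018.
The cylinders are demolded: May 11, 2018 + 31 days = Jun 11, 2018.
The 7-day compressive test is run: Jun 11, 2018 + 11 days = Jun 22, 2018.
The 28-day compressive test is run: Jun 22, 2018 + 17 days = Jul 9, 2018.
The final strength report is issued: Jul 9, 2018 + 19 days = Jul 28, 2018.
Jun 8, 2018 falls between when the cylinders are cast (May 11, 2018) and when the cylinders are demolded (Jun 11, 2018).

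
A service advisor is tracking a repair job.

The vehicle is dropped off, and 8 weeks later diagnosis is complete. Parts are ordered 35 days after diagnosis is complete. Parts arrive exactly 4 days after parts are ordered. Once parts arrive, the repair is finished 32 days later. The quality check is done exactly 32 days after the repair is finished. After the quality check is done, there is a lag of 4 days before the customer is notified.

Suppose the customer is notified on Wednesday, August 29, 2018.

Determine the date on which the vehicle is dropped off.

The customer is notified: Aug 29, 2018.
The quality check is done: Aug 29, 2018 − 4 days = Aug 25, 2018.
The repair is finished: Aug 25, 2018 − 32 days = Jul 24, 2018.
Parts arrive: Jul 24, 2018 − 32 days = Jun 22, 2018.
Parts are ordered: Jun 22, 2018 − 4 days = Jun 18, 2018.
Diagnosis is complete: Jun 18, 2018 − 35 days = May 14, 2018.
The vehicle is dropped off: May 14, 2018 − 8 weeks = Mar 19, 2018.

Monday, March 19, 2018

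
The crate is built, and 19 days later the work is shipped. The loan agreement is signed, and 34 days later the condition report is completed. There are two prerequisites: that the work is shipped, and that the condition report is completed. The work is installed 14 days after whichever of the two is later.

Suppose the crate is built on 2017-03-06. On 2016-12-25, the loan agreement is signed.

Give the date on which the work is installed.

2017-04-08

The crate is built: Mar 6, 2017.
The work is shipped: Mar 6, 2017 + 19 days = Mar 25, 2017.
The loan agreement is signed: Dec 25, 2016.
The condition report is completed: Dec 25, 2016 + 34 days = Jan 28, 2017.
Both prerequisites met — the work is shipped (Mar 25, 2017), the condition report is completed (Jan 28, 2017); the later is Mar 25, 2017.
The work is installed: Mar 25, 2017 + 14 days = Apr 8, 2017.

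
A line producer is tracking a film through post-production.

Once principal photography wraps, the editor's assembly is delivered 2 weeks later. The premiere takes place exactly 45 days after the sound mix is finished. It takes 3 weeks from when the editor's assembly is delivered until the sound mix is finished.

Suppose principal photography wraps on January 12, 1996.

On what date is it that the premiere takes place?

April 1, 1996

Principal photography wraps: Jan 12, 1996.
The editor's assembly is delivered: Jan 12, 1996 + 2 weeks = Jan 26, 1996.
The sound mix is finished: Jan 26, 1996 + 3 weeks = Feb 16, 1996.
The premiere takes place: Feb 16, 1996 + 45 days = Apr 1, 1996.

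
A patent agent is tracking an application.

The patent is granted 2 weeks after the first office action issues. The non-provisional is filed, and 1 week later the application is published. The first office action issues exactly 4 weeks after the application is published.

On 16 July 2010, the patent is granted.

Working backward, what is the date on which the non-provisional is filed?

28 May 2010

The patent is granted: Jul 16, 2010.
The first office action issues: Jul 16, 2010 − 2 weeks = Jul 2, 2010.
The application is published: Jul 2, 2010 − 4 weeks = Jun 4, 2010.
The non-provisional is filed: Jun 4, 2010 − 1 week = May 28, 2010.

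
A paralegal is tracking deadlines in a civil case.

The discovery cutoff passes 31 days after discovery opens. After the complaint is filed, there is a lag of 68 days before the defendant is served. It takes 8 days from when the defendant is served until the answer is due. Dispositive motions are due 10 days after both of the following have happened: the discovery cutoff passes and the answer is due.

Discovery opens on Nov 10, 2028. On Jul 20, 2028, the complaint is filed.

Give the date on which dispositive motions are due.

Dec 21, 2028

Discovery opens: Nov 10, 2028.
The discovery cutoff passes: Nov 10, 2028 + 31 days = Dec 11, 2028.
The complaint is filed: Jul 20, 2028.
The defendant is served: Jul 20, 2028 + 68 days = Sep 26, 2028.
The answer is due: Sep 26, 2028 + 8 days = Oct 4, 2028.
Both prerequisites met — the discovery cutoff passes (Dec 11, 2028), the answer is due (Oct 4, 2028); the later is Dec 11, 2028.
Dispositive motions are due: Dec 11, 2028 + 10 days = Dec 21, 2028.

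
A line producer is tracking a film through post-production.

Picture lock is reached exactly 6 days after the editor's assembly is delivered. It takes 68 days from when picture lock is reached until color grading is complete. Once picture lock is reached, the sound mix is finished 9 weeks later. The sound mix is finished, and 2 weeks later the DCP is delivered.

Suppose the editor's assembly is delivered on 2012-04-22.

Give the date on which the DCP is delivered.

The editor's assembly is delivered: Apr 22, 2012.
Picture lock is reached: Apr 22, 2012 + 6 days = Apr 28, 2012.
The sound mix is finished: Apr 28, 2012 + 9 weeks = Jun 30, 2012.
The DCP is delivered: Jun 30, 2012 + 2 weeks = Jul 14, 2012.

2012-07-14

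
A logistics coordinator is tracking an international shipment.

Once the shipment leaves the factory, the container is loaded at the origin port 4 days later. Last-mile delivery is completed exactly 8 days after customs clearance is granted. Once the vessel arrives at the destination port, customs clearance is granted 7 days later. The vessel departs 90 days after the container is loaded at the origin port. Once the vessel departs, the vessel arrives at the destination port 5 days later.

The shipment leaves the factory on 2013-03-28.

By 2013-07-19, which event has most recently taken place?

The shipment leaves the factory: Mar 28, 2013.
The container is loaded at the origin port: Mar 28, 2013 + 4 days = Apr 1, 2013.
The vessel departs: Apr 1, 2013 + 90 days = Jun 30, 2013.
The vessel arrives at the destination port: Jun 30, 2013 + 5 days = Jul 5, 2013.
Customs clearance is granted: Jul 5, 2013 + 7 days = Jul 12, 2013.
Last-mile delivery is completed: Jul 12, 2013 + 8 days = Jul 20, 2013.
Jul 19, 2013 falls between when customs clearance is granted (Jul 12, 2013) and when last-mile delivery is completed (Jul 20, 2013).

Customs clearance is granted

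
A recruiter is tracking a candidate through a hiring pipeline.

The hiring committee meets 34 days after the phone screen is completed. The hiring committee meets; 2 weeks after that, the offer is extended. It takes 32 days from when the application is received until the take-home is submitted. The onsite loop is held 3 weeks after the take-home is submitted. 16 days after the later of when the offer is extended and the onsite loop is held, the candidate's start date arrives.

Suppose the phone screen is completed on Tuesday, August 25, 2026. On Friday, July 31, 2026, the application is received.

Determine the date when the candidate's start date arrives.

The phone screen is completed: Aug 25, 2026.
The hiring committee meets: Aug 25, 2026 + 34 days = Sep 28, 2026.
The offer is extended: Sep 28, 2026 + 2 weeks = Oct 12, 2026.
The application is received: Jul 31, 2026.
The take-home is submitted: Jul 31, 2026 + 32 days = Sep 1, 2026.
The onsite loop is held: Sep 1, 2026 + 3 weeks = Sep 22, 2026.
Both prerequisites met — the offer is extended (Oct 12, 2026), the onsite loop is held (Sep 22, 2026); the later is Oct 12, 2026.
The candidate's start date arrives: Oct 12, 2026 + 16 days = Oct 28, 2026.

Wednesday, October 28, 2026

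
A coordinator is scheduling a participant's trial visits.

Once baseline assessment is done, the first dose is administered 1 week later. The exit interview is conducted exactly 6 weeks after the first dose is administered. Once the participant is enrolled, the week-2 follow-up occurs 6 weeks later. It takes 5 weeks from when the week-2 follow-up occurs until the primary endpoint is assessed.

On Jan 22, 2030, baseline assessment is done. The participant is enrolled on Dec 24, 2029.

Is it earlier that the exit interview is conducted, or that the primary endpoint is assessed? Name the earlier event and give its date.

The primary endpoint is assessed — Mar 11, 2030

Baseline assessment is done: Jan 22, 2030.
The first dose is administered: Jan 22, 2030 + 1 week = Jan 29, 2030.
The exit interview is conducted: Jan 29, 2030 + 6 weeks = Mar 12, 2030.
The participant is enrolled: Dec 24, 2029.
The week-2 follow-up occurs: Dec 24, 2029 + 6 weeks = Feb 4, 2030.
The primary endpoint is assessed: Feb 4, 2030 + 5 weeks = Mar 11, 2030.
Comparing: the exit interview is conducted on Mar 12, 2030 vs the primary endpoint is assessed on Mar 11, 2030. Earlier: the primary endpoint is assessed.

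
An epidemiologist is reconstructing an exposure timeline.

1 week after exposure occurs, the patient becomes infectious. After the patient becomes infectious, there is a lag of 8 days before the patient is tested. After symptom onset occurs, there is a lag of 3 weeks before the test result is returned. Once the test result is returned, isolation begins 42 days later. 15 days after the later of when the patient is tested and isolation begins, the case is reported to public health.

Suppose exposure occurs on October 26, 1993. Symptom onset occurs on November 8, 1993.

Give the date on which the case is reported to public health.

January 25, 1994

Exposure occurs: Oct 26, 1993.
The patient becomes infectious: Oct 26, 1993 + 1 week = Nov 2, 1993.
The patient is tested: Nov 2, 1993 + 8 days = Nov 10, 1993.
Symptom onset occurs: Nov 8, 1993.
The test result is returned: Nov 8, 1993 + 3 weeks = Nov 29, 1993.
Isolation begins: Nov 29, 1993 + 42 days = Jan 10, 1994.
Both prerequisites met — the patient is tested (Nov 10, 1993), isolation begins (Jan 10, 1994); the later is Jan 10, 1994.
The case is reported to public health: Jan 10, 1994 + 15 days = Jan 25, 1994.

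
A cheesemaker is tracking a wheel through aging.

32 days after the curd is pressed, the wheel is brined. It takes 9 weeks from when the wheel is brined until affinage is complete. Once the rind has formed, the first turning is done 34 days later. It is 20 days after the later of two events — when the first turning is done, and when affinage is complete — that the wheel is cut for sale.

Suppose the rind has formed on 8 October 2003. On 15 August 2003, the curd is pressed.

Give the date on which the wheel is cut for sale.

The rind has formed: Oct 8, 2003.
The first turning is done: Oct 8, 2003 + 34 days = Nov 11, 2003.
The curd is pressed: Aug 15, 2003.
The wheel is brined: Aug 15, 2003 + 32 days = Sep 16, 2003.
Affinage is complete: Sep 16, 2003 + 9 weeks = Nov 18, 2003.
Both prerequisites met — the first turning is done (Nov 11, 2003), affinage is complete (Nov 18, 2003); the later is Nov 18, 2003.
The wheel is cut for sale: Nov 18, 2003 + 20 days = Dec 8, 2003.

8 December 2003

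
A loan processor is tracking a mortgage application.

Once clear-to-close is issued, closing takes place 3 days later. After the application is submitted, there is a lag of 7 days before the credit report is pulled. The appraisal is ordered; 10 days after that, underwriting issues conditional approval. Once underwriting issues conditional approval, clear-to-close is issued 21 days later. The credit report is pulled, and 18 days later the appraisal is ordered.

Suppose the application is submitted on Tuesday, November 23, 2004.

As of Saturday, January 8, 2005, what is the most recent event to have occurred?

Underwriting issues conditional approval

The application is submitted: Nov 23, 2004.
The credit report is pulled: Nov 23, 2004 + 7 days = Nov 30, 2004.
The appraisal is ordered: Nov 30, 2004 + 18 days = Dec 18, 2004.
Underwriting issues conditional approval: Dec 18, 2004 + 10 days = Dec 28, 2004.
Clear-to-close is issued: Dec 28, 2004 + 21 days = Jan 18, 2005.
Closing takes place: Jan 18, 2005 + 3 days = Jan 21, 2005.
Jan 8, 2005 falls between when underwriting issues conditional approval (Dec 28, 2004) and when clear-to-close is issued (Jan 18, 2005).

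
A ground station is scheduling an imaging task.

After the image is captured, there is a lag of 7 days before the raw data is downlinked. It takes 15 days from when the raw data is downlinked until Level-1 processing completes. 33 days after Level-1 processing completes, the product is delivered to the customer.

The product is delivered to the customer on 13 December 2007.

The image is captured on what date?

The product is delivered to the customer: Dec 13, 2007.
Level-1 processing completes: Dec 13, 2007 − 33 days = Nov 10, 2007.
The raw data is downlinked: Nov 10, 2007 − 15 days = Oct 26, 2007.
The image is captured: Oct 26, 2007 − 7 days = Oct 19, 2007.

19 October 2007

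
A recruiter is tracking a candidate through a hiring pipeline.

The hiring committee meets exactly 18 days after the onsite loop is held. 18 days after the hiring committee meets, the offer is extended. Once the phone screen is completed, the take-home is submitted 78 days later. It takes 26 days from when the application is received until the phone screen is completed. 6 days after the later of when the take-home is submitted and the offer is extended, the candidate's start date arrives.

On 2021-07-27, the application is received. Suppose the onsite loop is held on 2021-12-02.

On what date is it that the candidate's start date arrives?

2022-01-13

The application is received: Jul 27, 2021.
The phone screen is completed: Jul 27, 2021 + 26 days = Aug 22, 2021.
The take-home is submitted: Aug 22, 2021 + 78 days = Nov 8, 2021.
The onsite loop is held: Dec 2, 2021.
The hiring committee meets: Dec 2, 2021 + 18 days = Dec 20, 2021.
The offer is extended: Dec 20, 2021 + 18 days = Jan 7, 2022.
Both prerequisites met — the take-home is submitted (Nov 8, 2021), the offer is extended (Jan 7, 2022); the later is Jan 7, 2022.
The candidate's start date arrives: Jan 7, 2022 + 6 days = Jan 13, 2022.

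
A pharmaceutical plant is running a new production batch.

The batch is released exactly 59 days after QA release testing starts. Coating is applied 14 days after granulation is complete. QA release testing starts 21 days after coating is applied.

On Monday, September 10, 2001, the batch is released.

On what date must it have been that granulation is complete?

The batch is released: Sep 10, 2001.
QA release testing starts: Sep 10, 2001 − 59 days = Jul 13, 2001.
Coating is applied: Jul 13, 2001 − 21 days = Jun 22, 2001.
Granulation is complete: Jun 22, 2001 − 14 days = Jun 8, 2001.

Friday, June 8, 2001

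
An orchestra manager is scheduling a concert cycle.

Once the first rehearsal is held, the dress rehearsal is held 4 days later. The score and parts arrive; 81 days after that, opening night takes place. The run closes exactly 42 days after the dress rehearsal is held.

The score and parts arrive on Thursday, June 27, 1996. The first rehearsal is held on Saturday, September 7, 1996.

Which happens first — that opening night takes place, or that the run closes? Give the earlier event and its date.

The score and parts arrive: Jun 27, 1996.
Opening night takes place: Jun 27, 1996 + 81 days = Sep 16, 1996.
The first rehearsal is held: Sep 7, 1996.
The dress rehearsal is held: Sep 7, 1996 + 4 days = Sep 11, 1996.
The run closes: Sep 11, 1996 + 42 days = Oct 23, 1996.
Comparing: opening night takes place on Sep 16, 1996 vs the run closes on Oct 23, 1996. Earlier: opening night takes place.

Opening night takes place — Monday, September 16, 1996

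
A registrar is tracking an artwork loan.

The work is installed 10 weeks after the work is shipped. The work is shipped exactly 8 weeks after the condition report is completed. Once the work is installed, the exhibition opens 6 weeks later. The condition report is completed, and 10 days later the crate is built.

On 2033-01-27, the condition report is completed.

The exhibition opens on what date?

The condition report is completed: Jan 27, 2033.
The work is shipped: Jan 27, 2033 + 8 weeks = Mar 24, 2033.
The work is installed: Mar 24, 2033 + 10 weeks = Jun 2, 2033.
The exhibition opens: Jun 2, 2033 + 6 weeks = Jul 14, 2033.

2033-07-14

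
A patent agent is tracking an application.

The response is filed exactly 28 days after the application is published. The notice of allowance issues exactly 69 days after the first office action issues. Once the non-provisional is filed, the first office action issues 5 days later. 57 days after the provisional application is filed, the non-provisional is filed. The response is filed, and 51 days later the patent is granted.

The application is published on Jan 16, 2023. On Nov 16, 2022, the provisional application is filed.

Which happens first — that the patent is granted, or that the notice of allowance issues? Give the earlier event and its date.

The notice of allowance issues — Mar 27, 2023

The application is published: Jan 16, 2023.
The response is filed: Jan 16, 2023 + 28 days = Feb 13, 2023.
The patent is granted: Feb 13, 2023 + 51 days = Apr 5, 2023.
The provisional application is filed: Nov 16, 2022.
The non-provisional is filed: Nov 16, 2022 + 57 days = Jan 12, 2023.
The first office action issues: Jan 12, 2023 + 5 days = Jan 17, 2023.
The notice of allowance issues: Jan 17, 2023 + 69 days = Mar 27, 2023.
Comparing: the patent is granted on Apr 5, 2023 vs the notice of allowance issues on Mar 27, 2023. Earlier: the notice of allowance issues.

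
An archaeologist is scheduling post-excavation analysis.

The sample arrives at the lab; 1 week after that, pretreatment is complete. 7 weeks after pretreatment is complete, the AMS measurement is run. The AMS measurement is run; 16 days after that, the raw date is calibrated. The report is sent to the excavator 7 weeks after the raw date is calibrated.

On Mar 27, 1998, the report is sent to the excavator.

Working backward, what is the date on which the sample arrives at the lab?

Nov 26, 1997

The report is sent to the excavator: Mar 27, 1998.
The raw date is calibrated: Mar 27, 1998 − 7 weeks = Feb 6, 1998.
The AMS measurement is run: Feb 6, 1998 − 16 days = Jan 21, 1998.
Pretreatment is complete: Jan 21, 1998 − 7 weeks = Dec 3, 1997.
The sample arrives at the lab: Dec 3, 1997 − 1 week = Nov 26, 1997.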